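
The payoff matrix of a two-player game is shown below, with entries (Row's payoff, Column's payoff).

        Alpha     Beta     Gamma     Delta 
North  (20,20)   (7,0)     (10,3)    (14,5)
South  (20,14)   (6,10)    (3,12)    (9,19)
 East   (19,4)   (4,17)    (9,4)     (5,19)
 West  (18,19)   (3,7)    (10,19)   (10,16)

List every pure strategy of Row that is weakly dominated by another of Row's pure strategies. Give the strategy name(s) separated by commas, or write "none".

Nothing dominates North: South at Beta (7>6); East at Alpha (20>19); West at Alpha (20>18).
South is weakly dominated by North (Alpha: 20=20, Beta: 7>6, Gamma: 10>3, Delta: 14>9).
East is weakly dominated by North (Alpha: 20>19, Beta: 7>4, Gamma: 10>9, Delta: 14>5).
North weakly dominates West — Alpha: 20>18, Beta: 7>3, Gamma: 10=10, Delta: 14>10.

South, East, West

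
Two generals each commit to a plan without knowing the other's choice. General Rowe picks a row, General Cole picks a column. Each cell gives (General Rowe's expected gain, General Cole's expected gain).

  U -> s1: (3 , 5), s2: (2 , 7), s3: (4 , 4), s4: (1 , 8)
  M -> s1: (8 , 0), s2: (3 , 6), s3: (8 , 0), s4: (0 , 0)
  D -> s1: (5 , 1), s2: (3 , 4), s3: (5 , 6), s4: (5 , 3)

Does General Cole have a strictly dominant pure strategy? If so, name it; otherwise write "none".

none

s1 fails to dominate s2 at U (5<7).
s2 fails to dominate s3 at D (4<6).
s3 fails to dominate s1 at U (4<5).
s4 fails to dominate s1 at M (0=0).
No single strategy dominates all the others.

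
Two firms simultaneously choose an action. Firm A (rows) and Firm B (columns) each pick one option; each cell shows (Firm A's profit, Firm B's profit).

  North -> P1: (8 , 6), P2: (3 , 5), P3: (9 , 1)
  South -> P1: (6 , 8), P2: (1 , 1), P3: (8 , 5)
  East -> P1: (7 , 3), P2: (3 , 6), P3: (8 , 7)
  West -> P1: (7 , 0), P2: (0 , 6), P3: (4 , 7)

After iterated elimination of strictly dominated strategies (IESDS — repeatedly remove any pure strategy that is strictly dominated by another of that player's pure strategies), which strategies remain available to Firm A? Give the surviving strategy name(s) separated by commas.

For Firm A, North strictly dominates South on the remaining columns (P1: 8>6, P2: 3>1, P3: 9>8); eliminate South.
For Firm A, North strictly dominates West on the remaining columns (P1: 8>7, P2: 3>0, P3: 9>4); eliminate West.
Among the remaining strategies, none is strictly dominated by another pure strategy of the same player, so the elimination stops.
Surviving strategies — Firm A: {North, East}; Firm B: {P1, P2, P3}.

North, East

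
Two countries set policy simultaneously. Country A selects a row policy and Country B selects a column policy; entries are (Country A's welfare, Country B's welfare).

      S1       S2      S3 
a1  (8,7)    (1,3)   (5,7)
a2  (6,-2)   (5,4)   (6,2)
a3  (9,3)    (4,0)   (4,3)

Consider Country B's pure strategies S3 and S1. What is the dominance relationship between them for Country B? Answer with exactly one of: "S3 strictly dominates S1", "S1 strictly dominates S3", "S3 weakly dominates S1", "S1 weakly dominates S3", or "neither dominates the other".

S3 weakly dominates S1

S3's payoffs vs S1's, by Country A's action — a1: 7=7, a2: 2>-2, a3: 3=3.
S3 is at least as good everywhere and strictly better somewhere (tied only at a1, a3), so S3 weakly but not strictly dominates S1.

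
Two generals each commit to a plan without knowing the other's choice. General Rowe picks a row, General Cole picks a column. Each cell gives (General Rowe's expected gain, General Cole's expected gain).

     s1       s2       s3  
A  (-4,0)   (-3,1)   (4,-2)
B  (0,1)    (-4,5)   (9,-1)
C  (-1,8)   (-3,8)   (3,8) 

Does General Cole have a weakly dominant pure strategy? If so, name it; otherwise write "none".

s2

s2 vs s1: A: 1>0, B: 5>1, C: 8=8.
s2 vs s3: A: 1>-2, B: 5>-1, C: 8=8.
s2 is at least as good as every other strategy against every opponent action, so it is weakly dominant.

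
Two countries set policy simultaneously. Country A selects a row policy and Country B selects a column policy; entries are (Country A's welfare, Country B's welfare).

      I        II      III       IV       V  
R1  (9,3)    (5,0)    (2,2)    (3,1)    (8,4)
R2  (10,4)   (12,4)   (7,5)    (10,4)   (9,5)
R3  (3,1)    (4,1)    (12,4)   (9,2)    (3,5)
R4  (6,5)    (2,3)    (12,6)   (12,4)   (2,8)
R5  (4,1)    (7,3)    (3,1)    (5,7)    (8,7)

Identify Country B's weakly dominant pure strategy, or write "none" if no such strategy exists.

V

V vs I: R1: 4>3, R2: 5>4, R3: 5>1, R4: 8>5, R5: 7>1.
V vs II: R1: 4>0, R2: 5>4, R3: 5>1, R4: 8>3, R5: 7>3.
V vs III: R1: 4>2, R2: 5=5, R3: 5>4, R4: 8>6, R5: 7>1.
V vs IV: R1: 4>1, R2: 5>4, R3: 5>2, R4: 8>4, R5: 7=7.
V is at least as good as every other strategy against every opponent action, so it is weakly dominant.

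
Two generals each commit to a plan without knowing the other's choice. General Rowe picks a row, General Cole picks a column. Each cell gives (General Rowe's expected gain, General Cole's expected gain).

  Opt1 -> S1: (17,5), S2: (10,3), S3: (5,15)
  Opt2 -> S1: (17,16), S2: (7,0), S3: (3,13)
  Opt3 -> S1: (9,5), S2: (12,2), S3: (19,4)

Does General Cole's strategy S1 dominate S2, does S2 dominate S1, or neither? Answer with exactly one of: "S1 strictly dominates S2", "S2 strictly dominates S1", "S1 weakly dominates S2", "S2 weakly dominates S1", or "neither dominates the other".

S1 strictly dominates S2

Compare S1 to S2 across each opponent action: Opt1: 5>3, Opt2: 16>0, Opt3: 5>2.
S1 gives a strictly higher payoff against each opponent action, so S1 strictly dominates S2.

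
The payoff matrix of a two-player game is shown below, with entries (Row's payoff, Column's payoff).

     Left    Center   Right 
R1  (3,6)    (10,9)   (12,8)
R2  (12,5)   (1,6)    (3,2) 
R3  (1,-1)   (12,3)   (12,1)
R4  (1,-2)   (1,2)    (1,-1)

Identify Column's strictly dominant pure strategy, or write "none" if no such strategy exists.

Center

Center vs Left: R1: 9>6, R2: 6>5, R3: 3>-1, R4: 2>-2.
Center vs Right: R1: 9>8, R2: 6>2, R3: 3>1, R4: 2>-1.
Center strictly beats every other strategy against every opponent action, so it is strictly dominant.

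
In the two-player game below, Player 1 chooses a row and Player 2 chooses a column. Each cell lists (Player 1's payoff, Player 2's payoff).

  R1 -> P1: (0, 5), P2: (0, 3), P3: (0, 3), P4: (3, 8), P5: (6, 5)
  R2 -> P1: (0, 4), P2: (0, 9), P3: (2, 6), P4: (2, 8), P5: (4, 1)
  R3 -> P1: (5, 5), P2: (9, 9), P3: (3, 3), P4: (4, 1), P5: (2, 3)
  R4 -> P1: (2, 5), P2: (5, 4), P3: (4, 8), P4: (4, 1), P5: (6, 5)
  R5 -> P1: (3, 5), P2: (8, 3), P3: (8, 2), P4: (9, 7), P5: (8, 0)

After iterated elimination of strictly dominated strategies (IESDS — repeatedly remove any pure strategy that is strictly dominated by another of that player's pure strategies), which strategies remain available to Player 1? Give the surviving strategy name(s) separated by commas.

Player 1's strategy R1 is strictly dominated by R5 (P1: 3>0, P2: 8>0, P3: 8>0, P4: 9>3, P5: 8>6) and is removed.
For Player 1, R4 strictly dominates R2 on the remaining columns (P1: 2>0, P2: 5>0, P3: 4>2, P4: 4>2, P5: 6>4); eliminate R2.
For Player 1, R5 strictly dominates R4 on the remaining columns (P1: 3>2, P2: 8>5, P3: 8>4, P4: 9>4, P5: 8>6); eliminate R4.
For Player 2, P1 strictly dominates P3 on the remaining rows (R3: 5>3, R5: 5>2); eliminate P3.
Player 2's strategy P5 is strictly dominated by P1 (R3: 5>3, R5: 5>0) and is removed.
Among the remaining strategies, none is strictly dominated by another pure strategy of the same player, so the elimination stops.
Surviving strategies — Player 1: {R3, R5}; Player 2: {P1, P2, P4}.

R3, R5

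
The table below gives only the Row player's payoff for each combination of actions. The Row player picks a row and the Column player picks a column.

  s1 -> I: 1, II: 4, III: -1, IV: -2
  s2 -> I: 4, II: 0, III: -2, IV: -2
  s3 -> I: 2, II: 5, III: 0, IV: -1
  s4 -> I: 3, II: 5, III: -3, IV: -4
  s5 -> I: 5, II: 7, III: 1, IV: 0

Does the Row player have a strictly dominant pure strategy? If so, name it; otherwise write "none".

s5 vs s1: I: 5>1, II: 7>4, III: 1>-1, IV: 0>-2.
s5 vs s2: I: 5>4, II: 7>0, III: 1>-2, IV: 0>-2.
s5 vs s3: I: 5>2, II: 7>5, III: 1>0, IV: 0>-1.
s5 vs s4: I: 5>3, II: 7>5, III: 1>-3, IV: 0>-4.
s5 strictly beats every other strategy against every opponent action, so it is strictly dominant.

s5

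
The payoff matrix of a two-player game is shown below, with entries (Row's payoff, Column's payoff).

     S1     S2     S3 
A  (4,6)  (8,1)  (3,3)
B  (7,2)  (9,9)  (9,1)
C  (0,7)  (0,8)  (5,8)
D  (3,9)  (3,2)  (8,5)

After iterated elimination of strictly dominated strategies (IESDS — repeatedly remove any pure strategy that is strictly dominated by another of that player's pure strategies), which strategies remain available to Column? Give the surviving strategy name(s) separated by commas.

S2

Row A is eliminated: B beats it against every remaining column (S1: 7>4, S2: 9>8, S3: 9>3).
Row's strategy C is strictly dominated by B (S1: 7>0, S2: 9>0, S3: 9>5) and is removed.
For Row, B strictly dominates D on the remaining columns (S1: 7>3, S2: 9>3, S3: 9>8); eliminate D.
Column S1 is eliminated: S2 beats it against every remaining row (B: 9>2).
Column S3 is eliminated: S2 beats it against every remaining row (B: 9>1).
Among the remaining strategies, none is strictly dominated by another pure strategy of the same player, so the elimination stops.
Surviving strategies — Row: {B}; Column: {S2}.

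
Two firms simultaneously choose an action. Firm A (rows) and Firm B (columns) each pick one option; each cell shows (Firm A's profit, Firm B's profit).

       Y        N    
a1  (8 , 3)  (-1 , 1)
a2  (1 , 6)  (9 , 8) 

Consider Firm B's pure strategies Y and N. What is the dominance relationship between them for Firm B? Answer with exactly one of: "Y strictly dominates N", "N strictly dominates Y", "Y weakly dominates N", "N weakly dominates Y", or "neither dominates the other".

neither dominates the other

Compare Y to N across each choice by Firm A: a1: 3>1, a2: 6<8.
Y does better at a1 but worse at a2; neither strategy dominates the other.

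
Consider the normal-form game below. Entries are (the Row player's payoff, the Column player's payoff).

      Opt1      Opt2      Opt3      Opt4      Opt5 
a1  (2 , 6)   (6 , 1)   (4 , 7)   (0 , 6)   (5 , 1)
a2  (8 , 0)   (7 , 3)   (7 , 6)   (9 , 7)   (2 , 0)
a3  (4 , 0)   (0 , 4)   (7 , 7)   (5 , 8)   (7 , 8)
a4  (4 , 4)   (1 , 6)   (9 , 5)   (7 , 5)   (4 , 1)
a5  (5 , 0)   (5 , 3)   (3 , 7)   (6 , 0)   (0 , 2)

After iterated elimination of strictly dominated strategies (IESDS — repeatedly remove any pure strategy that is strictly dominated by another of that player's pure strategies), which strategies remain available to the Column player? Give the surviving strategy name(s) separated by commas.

Row a5 is eliminated: a2 beats it against every remaining column (Opt1: 8>5, Opt2: 7>5, Opt3: 7>3, Opt4: 9>6, Opt5: 2>0).
The Column player's strategy Opt1 is strictly dominated by Opt3 (a1: 7>6, a2: 6>0, a3: 7>0, a4: 5>4) and is removed.
Among the remaining strategies, none is strictly dominated by another pure strategy of the same player, so the elimination stops.
Surviving strategies — the Row player: {a1, a2, a3, a4}; the Column player: {Opt2, Opt3, Opt4, Opt5}.

Opt2, Opt3, Opt4, Opt5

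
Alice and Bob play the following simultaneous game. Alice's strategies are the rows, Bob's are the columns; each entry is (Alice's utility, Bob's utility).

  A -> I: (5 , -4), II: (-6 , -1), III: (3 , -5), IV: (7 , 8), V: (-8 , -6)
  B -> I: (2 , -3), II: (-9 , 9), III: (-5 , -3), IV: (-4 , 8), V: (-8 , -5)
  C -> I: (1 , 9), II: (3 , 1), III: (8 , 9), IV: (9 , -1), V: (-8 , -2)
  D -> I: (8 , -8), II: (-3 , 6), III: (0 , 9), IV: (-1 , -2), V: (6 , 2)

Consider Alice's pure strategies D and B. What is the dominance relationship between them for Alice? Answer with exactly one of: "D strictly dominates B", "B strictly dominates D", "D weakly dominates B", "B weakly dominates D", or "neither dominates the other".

D strictly dominates B

D's payoffs vs B's, by Bob's action — I: 8>2, II: -3>-9, III: 0>-5, IV: -1>-4, V: 6>-8.
D gives a strictly higher payoff against each opponent action, so D strictly dominates B.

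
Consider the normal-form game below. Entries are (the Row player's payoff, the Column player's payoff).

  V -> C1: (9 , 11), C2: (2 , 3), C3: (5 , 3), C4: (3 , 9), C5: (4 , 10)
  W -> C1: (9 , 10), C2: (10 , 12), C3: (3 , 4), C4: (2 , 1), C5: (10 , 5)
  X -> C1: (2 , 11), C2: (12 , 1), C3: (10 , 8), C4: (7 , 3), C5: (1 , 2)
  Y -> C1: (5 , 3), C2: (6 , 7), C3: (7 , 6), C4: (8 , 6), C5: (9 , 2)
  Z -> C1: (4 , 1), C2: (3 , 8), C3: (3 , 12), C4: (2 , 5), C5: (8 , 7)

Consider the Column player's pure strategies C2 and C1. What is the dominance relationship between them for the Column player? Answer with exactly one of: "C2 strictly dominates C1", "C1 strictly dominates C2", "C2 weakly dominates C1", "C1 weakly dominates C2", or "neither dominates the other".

C2's payoffs vs C1's, by the Row player's action — V: 3<11, W: 12>10, X: 1<11, Y: 7>3, Z: 8>1.
C2 does better at W, Y, Z but worse at V, X; neither strategy dominates the other.

neither dominates the other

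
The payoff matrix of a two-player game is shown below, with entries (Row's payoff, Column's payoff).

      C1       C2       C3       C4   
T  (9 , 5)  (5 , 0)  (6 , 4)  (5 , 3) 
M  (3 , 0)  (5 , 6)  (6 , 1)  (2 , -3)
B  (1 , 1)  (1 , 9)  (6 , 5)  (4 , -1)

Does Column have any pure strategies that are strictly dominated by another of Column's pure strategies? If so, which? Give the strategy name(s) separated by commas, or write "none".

C1: no other strategy beats it everywhere (C2 at T (5>0); C3 at T (5>4); C4 at T (5>3)).
C2 is not dominated — it holds its own against C1 at M (6>0); C3 at M (6>1); C4 at M (6>-3).
Nothing dominates C3: C1 at M (1>0); C2 at T (4>0); C4 at T (4>3).
C4: dominated, since C1 does at least as well everywhere (T: 5>3, M: 0>-3, B: 1>-1).

C4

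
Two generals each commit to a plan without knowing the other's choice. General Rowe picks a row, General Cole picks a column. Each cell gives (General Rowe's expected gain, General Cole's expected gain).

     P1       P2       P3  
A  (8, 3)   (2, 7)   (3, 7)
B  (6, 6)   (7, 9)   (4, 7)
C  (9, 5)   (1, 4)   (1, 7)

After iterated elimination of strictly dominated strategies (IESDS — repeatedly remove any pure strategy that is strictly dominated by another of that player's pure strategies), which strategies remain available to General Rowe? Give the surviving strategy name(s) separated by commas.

Column P1 is eliminated: P3 beats it against every remaining row (A: 7>3, B: 7>6, C: 7>5).
General Rowe's strategy A is strictly dominated by B (P2: 7>2, P3: 4>3) and is removed.
For General Rowe, B strictly dominates C on the remaining columns (P2: 7>1, P3: 4>1); eliminate C.
Column P3 is eliminated: P2 beats it against every remaining row (B: 9>7).
Among the remaining strategies, none is strictly dominated by another pure strategy of the same player, so the elimination stops.
Surviving strategies — General Rowe: {B}; General Cole: {P2}.

B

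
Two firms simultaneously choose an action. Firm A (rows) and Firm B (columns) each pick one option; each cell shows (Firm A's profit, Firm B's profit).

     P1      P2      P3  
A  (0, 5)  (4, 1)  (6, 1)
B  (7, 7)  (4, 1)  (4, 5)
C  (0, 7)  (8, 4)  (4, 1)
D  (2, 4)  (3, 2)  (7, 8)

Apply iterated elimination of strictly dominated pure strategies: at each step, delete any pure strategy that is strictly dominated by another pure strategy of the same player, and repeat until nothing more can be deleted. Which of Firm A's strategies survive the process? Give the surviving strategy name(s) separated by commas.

For Firm B, P1 strictly dominates P2 on the remaining rows (A: 5>1, B: 7>1, C: 7>4, D: 4>2); eliminate P2.
Firm A's strategy A is strictly dominated by D (P1: 2>0, P3: 7>6) and is removed.
Row C is eliminated: D beats it against every remaining column (P1: 2>0, P3: 7>4).
Among the remaining strategies, none is strictly dominated by another pure strategy of the same player, so the elimination stops.
Surviving strategies — Firm A: {B, D}; Firm B: {P1, P3}.

B, D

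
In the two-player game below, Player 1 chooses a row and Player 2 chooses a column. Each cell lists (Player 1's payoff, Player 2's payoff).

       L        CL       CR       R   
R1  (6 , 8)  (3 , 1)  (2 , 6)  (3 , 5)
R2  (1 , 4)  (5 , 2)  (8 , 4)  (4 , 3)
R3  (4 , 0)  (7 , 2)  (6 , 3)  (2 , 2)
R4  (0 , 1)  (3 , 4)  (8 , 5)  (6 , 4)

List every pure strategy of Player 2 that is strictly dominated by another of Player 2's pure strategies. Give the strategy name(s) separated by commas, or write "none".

L: no other strategy beats it everywhere (CL at R1 (8>1); CR at R1 (8>6); R at R1 (8>5)).
CL: dominated, since CR does at least as well everywhere (R1: 6>1, R2: 4>2, R3: 3>2, R4: 5>4).
CR is not dominated — it holds its own against L at R2 (4=4); CL at R1 (6>1); R at R1 (6>5).
R: dominated, since CR does at least as well everywhere (R1: 6>5, R2: 4>3, R3: 3>2, R4: 5>4).

CL, R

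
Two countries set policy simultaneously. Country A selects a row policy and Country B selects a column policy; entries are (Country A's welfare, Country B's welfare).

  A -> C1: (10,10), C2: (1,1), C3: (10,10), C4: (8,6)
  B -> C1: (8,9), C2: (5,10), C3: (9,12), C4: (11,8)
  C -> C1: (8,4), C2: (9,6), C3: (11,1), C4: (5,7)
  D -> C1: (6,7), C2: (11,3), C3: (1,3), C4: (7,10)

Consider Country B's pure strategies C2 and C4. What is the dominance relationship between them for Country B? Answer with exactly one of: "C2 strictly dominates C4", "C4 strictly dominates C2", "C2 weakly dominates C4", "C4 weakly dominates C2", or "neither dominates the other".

Compare C2 to C4 across each opponent action: A: 1<6, B: 10>8, C: 6<7, D: 3<10.
C2 does better at B but worse at A, C, D; neither strategy dominates the other.

neither dominates the other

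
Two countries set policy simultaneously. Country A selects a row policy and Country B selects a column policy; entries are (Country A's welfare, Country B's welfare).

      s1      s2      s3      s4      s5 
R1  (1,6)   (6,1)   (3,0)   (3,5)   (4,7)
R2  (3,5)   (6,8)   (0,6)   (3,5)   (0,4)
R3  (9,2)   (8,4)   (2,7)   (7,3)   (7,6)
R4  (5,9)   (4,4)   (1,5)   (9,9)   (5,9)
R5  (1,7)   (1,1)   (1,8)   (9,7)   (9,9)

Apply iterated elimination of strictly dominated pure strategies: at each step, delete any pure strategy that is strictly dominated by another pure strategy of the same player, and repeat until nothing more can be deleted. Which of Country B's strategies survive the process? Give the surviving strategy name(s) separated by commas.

Country A's strategy R2 is strictly dominated by R3 (s1: 9>3, s2: 8>6, s3: 2>0, s4: 7>3, s5: 7>0) and is removed.
Column s2 is eliminated: s5 beats it against every remaining row (R1: 7>1, R3: 6>4, R4: 9>4, R5: 9>1).
Among the remaining strategies, none is strictly dominated by another pure strategy of the same player, so the elimination stops.
Surviving strategies — Country A: {R1, R3, R4, R5}; Country B: {s1, s3, s4, s5}.

s1, s3, s4, s5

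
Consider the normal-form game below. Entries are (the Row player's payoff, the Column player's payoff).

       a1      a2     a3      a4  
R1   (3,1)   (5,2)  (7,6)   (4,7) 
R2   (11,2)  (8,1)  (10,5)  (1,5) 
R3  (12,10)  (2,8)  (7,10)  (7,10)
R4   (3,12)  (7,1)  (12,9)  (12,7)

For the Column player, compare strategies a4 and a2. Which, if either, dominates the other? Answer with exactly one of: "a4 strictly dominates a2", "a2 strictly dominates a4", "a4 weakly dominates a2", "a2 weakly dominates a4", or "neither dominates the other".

a4 strictly dominates a2

a4's payoffs vs a2's, by the Row player's action — R1: 7>2, R2: 5>1, R3: 10>8, R4: 7>1.
a4 gives a strictly higher payoff against each choice by the Row player, so a4 strictly dominates a2.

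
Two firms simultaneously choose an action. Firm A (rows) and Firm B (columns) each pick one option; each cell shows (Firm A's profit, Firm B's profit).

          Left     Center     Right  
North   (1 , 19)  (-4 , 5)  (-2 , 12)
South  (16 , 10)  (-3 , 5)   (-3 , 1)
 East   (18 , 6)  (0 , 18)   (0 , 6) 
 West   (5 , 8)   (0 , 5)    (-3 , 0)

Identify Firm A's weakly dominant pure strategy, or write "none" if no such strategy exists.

East vs North: Left: 18>1, Center: 0>-4, Right: 0>-2.
East vs South: Left: 18>16, Center: 0>-3, Right: 0>-3.
East vs West: Left: 18>5, Center: 0=0, Right: 0>-3.
East is at least as good as every other strategy against every opponent action, so it is weakly dominant.

East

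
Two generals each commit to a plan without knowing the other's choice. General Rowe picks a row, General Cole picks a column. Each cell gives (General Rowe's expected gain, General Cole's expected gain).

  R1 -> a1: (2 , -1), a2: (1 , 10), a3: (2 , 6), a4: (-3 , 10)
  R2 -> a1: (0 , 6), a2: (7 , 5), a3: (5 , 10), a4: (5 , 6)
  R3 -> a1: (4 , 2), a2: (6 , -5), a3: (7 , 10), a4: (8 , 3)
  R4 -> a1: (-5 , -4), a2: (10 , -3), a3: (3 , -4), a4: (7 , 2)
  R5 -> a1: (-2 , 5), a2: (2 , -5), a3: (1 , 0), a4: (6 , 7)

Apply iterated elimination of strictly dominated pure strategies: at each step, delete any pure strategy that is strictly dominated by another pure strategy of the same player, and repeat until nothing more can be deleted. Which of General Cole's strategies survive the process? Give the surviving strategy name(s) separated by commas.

a3

General Rowe's strategy R1 is strictly dominated by R3 (a1: 4>2, a2: 6>1, a3: 7>2, a4: 8>-3) and is removed.
General Rowe's strategy R5 is strictly dominated by R3 (a1: 4>-2, a2: 6>2, a3: 7>1, a4: 8>6) and is removed.
General Cole's strategy a2 is strictly dominated by a4 (R2: 6>5, R3: 3>-5, R4: 2>-3) and is removed.
For General Rowe, R3 strictly dominates R2 on the remaining columns (a1: 4>0, a3: 7>5, a4: 8>5); eliminate R2.
For General Rowe, R3 strictly dominates R4 on the remaining columns (a1: 4>-5, a3: 7>3, a4: 8>7); eliminate R4.
Column a1 is eliminated: a3 beats it against every remaining row (R3: 10>2).
General Cole's strategy a4 is strictly dominated by a3 (R3: 10>3) and is removed.
Among the remaining strategies, none is strictly dominated by another pure strategy of the same player, so the elimination stops.
Surviving strategies — General Rowe: {R3}; General Cole: {a3}.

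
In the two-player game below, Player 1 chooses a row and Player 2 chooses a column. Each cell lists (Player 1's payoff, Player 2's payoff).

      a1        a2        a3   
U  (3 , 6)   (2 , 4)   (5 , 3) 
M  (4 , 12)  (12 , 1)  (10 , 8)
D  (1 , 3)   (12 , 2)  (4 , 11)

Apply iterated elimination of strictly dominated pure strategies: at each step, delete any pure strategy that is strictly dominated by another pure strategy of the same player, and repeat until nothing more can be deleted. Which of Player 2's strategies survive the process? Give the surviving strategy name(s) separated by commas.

a1

For Player 1, M strictly dominates U on the remaining columns (a1: 4>3, a2: 12>2, a3: 10>5); eliminate U.
Player 2's strategy a2 is strictly dominated by a1 (M: 12>1, D: 3>2) and is removed.
For Player 1, M strictly dominates D on the remaining columns (a1: 4>1, a3: 10>4); eliminate D.
For Player 2, a1 strictly dominates a3 on the remaining rows (M: 12>8); eliminate a3.
Among the remaining strategies, none is strictly dominated by another pure strategy of the same player, so the elimination stops.
Surviving strategies — Player 1: {M}; Player 2: {a1}.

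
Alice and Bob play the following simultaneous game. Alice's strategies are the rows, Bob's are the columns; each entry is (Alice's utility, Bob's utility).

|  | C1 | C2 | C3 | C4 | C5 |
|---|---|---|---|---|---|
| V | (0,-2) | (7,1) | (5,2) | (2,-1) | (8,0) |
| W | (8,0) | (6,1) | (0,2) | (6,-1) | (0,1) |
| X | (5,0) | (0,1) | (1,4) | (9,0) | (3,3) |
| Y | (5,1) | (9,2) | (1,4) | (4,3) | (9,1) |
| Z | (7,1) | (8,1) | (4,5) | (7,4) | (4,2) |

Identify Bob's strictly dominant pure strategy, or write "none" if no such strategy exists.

C3

C3 vs C1: V: 2>-2, W: 2>0, X: 4>0, Y: 4>1, Z: 5>1.
C3 vs C2: V: 2>1, W: 2>1, X: 4>1, Y: 4>2, Z: 5>1.
C3 vs C4: V: 2>-1, W: 2>-1, X: 4>0, Y: 4>3, Z: 5>4.
C3 vs C5: V: 2>0, W: 2>1, X: 4>3, Y: 4>1, Z: 5>2.
C3 strictly beats every other strategy against every opponent action, so it is strictly dominant.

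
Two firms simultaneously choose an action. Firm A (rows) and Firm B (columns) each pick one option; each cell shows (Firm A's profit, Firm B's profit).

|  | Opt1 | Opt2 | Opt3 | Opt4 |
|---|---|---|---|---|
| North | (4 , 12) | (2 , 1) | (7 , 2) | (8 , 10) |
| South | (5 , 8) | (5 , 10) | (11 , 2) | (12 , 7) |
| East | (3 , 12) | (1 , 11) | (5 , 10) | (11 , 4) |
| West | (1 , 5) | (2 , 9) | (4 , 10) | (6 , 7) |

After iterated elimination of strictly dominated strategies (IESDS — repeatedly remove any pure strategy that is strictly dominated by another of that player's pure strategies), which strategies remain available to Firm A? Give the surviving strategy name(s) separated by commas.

Row North is eliminated: South beats it against every remaining column (Opt1: 5>4, Opt2: 5>2, Opt3: 11>7, Opt4: 12>8).
For Firm A, South strictly dominates East on the remaining columns (Opt1: 5>3, Opt2: 5>1, Opt3: 11>5, Opt4: 12>11); eliminate East.
Row West is eliminated: South beats it against every remaining column (Opt1: 5>1, Opt2: 5>2, Opt3: 11>4, Opt4: 12>6).
Column Opt1 is eliminated: Opt2 beats it against every remaining row (South: 10>8).
For Firm B, Opt2 strictly dominates Opt3 on the remaining rows (South: 10>2); eliminate Opt3.
Firm B's strategy Opt4 is strictly dominated by Opt2 (South: 10>7) and is removed.
Among the remaining strategies, none is strictly dominated by another pure strategy of the same player, so the elimination stops.
Surviving strategies — Firm A: {South}; Firm B: {Opt2}.

South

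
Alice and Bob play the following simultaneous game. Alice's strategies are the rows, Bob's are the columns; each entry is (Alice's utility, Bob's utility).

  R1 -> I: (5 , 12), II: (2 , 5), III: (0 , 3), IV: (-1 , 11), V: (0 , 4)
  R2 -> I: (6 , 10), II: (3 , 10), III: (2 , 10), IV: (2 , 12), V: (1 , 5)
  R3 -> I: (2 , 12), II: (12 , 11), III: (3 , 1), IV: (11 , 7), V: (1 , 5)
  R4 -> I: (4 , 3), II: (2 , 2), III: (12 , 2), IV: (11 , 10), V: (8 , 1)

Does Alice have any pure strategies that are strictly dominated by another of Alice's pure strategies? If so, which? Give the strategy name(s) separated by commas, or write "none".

R1 is strictly dominated by R2 (I: 6>5, II: 3>2, III: 2>0, IV: 2>-1, V: 1>0).
R2 is not dominated — it holds its own against R1 at I (6>5); R3 at I (6>2); R4 at I (6>4).
Nothing dominates R3: R1 at II (12>2); R2 at II (12>3); R4 at II (12>2).
R4 is not dominated — it holds its own against R1 at II (2=2); R2 at III (12>2); R3 at I (4>2).

R1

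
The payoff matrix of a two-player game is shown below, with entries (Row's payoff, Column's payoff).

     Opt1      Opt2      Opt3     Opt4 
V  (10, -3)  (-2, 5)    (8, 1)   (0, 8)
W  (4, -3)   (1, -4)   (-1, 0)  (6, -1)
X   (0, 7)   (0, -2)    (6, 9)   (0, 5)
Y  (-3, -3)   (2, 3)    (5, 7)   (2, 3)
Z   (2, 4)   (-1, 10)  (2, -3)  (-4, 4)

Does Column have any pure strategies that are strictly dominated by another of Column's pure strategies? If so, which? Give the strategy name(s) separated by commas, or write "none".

Nothing dominates Opt1: Opt2 at W (-3>-4); Opt3 at Z (4>-3); Opt4 at X (7>5).
Opt2: no other strategy beats it everywhere (Opt1 at V (5>-3); Opt3 at V (5>1); Opt4 at Y (3=3)).
Opt3: no other strategy beats it everywhere (Opt1 at V (1>-3); Opt2 at W (0>-4); Opt4 at W (0>-1)).
Opt4 is not dominated — it holds its own against Opt1 at V (8>-3); Opt2 at V (8>5); Opt3 at V (8>1).

none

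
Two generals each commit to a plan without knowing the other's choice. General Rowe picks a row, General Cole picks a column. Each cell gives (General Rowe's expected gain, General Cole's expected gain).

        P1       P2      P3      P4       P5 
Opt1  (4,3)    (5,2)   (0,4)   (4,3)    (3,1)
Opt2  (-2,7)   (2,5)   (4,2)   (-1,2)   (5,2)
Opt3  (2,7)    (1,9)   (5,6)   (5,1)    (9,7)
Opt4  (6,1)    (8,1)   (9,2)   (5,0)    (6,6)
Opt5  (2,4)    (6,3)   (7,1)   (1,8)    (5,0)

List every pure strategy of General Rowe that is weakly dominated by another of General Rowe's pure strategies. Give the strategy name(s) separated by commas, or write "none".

Opt1, Opt2, Opt5

Opt1: dominated, since Opt4 does at least as well everywhere (P1: 6>4, P2: 8>5, P3: 9>0, P4: 5>4, P5: 6>3).
Opt2 is weakly dominated by Opt4 (P1: 6>-2, P2: 8>2, P3: 9>4, P4: 5>-1, P5: 6>5).
Opt3 is not dominated — it holds its own against Opt1 at P3 (5>0); Opt2 at P1 (2>-2); Opt4 at P5 (9>6); Opt5 at P4 (5>1).
Nothing dominates Opt4: Opt1 at P1 (6>4); Opt2 at P1 (6>-2); Opt3 at P1 (6>2); Opt5 at P1 (6>2).
Opt5 is weakly dominated by Opt4 (P1: 6>2, P2: 8>6, P3: 9>7, P4: 5>1, P5: 6>5).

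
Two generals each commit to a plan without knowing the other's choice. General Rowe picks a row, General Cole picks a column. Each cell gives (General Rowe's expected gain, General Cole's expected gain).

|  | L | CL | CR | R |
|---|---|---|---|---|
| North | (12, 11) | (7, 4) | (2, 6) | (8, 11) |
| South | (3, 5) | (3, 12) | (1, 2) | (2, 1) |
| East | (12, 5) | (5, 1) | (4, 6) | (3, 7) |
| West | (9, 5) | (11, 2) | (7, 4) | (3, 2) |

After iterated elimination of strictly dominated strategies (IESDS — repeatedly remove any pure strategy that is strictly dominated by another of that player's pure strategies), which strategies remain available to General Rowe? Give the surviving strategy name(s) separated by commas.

North, East, West

General Rowe's strategy South is strictly dominated by North (L: 12>3, CL: 7>3, CR: 2>1, R: 8>2) and is removed.
For General Cole, L strictly dominates CL on the remaining rows (North: 11>4, East: 5>1, West: 5>2); eliminate CL.
Among the remaining strategies, none is strictly dominated by another pure strategy of the same player, so the elimination stops.
Surviving strategies — General Rowe: {North, East, West}; General Cole: {L, CR, R}.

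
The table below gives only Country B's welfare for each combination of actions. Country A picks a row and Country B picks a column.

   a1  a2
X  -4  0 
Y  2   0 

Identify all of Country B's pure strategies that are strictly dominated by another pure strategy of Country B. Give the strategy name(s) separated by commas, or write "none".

none

Nothing dominates a1: a2 at Y (2>0).
a2: no other strategy beats it everywhere (a1 at X (0>-4)).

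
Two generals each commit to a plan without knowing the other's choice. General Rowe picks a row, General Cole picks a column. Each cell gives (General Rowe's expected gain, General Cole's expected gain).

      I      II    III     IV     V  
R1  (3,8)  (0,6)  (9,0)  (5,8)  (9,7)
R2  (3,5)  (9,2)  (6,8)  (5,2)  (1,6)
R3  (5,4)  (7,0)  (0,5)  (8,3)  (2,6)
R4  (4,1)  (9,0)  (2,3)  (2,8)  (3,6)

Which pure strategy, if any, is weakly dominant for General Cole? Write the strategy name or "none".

I fails to dominate III at R2 (5<8).
II fails to dominate I at R1 (6<8).
III fails to dominate I at R1 (0<8).
IV fails to dominate I at R2 (2<5).
V fails to dominate I at R1 (7<8).
No single strategy dominates all the others.

none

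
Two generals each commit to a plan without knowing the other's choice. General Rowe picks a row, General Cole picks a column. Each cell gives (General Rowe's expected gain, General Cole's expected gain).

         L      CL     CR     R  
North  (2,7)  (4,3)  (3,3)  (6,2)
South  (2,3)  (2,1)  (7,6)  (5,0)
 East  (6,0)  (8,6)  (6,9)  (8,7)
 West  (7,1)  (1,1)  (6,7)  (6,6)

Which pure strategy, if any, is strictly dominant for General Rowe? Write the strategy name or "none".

none

North fails to dominate South at L (2=2).
South fails to dominate North at L (2=2).
East fails to dominate South at CR (6<7).
West fails to dominate North at CL (1<4).
No single strategy dominates all the others.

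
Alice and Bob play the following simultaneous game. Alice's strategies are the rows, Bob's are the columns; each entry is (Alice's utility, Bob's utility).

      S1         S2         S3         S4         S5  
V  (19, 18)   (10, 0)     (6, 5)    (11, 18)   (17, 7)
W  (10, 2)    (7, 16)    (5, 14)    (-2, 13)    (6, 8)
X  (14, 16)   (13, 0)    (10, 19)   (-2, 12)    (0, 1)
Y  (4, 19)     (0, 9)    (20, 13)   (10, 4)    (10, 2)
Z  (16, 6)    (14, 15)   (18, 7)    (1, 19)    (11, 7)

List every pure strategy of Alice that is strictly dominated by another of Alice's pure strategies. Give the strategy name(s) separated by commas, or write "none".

V: no other strategy beats it everywhere (W at S1 (19>10); X at S1 (19>14); Y at S1 (19>4); Z at S1 (19>16)).
W: dominated, since V does at least as well everywhere (S1: 19>10, S2: 10>7, S3: 6>5, S4: 11>-2, S5: 17>6).
X: dominated, since Z does at least as well everywhere (S1: 16>14, S2: 14>13, S3: 18>10, S4: 1>-2, S5: 11>0).
Y is not dominated — it holds its own against V at S3 (20>6); W at S3 (20>5); X at S3 (20>10); Z at S3 (20>18).
Z is not dominated — it holds its own against V at S2 (14>10); W at S1 (16>10); X at S1 (16>14); Y at S1 (16>4).

W, X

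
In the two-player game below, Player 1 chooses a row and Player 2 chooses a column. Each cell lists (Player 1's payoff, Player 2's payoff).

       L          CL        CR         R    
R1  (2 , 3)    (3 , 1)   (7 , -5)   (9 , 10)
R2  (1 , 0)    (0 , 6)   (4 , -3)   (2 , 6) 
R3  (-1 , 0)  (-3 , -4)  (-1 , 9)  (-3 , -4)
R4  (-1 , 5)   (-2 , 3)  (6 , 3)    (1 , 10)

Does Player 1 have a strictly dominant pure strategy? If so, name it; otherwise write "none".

R1

R1 vs R2: L: 2>1, CL: 3>0, CR: 7>4, R: 9>2.
R1 vs R3: L: 2>-1, CL: 3>-3, CR: 7>-1, R: 9>-3.
R1 vs R4: L: 2>-1, CL: 3>-2, CR: 7>6, R: 9>1.
R1 strictly beats every other strategy against every opponent action, so it is strictly dominant.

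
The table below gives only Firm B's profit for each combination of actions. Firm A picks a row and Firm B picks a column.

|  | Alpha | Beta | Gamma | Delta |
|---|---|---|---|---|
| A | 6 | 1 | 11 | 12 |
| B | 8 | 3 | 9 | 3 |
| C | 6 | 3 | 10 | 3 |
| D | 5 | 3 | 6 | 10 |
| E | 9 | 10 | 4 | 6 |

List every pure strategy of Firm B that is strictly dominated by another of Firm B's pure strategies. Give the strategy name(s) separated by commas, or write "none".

none

Alpha: no other strategy beats it everywhere (Beta at A (6>1); Gamma at E (9>4); Delta at B (8>3)).
Beta: no other strategy beats it everywhere (Alpha at E (10>9); Gamma at E (10>4); Delta at B (3=3)).
Gamma is not dominated — it holds its own against Alpha at A (11>6); Beta at A (11>1); Delta at B (9>3).
Delta: no other strategy beats it everywhere (Alpha at A (12>6); Beta at A (12>1); Gamma at A (12>11)).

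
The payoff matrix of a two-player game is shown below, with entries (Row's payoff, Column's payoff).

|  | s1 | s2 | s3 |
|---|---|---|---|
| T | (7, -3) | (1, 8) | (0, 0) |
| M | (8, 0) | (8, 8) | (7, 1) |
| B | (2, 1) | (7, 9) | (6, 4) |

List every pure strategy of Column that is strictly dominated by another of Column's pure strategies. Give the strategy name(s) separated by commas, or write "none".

s1, s3

s1: dominated, since s2 does at least as well everywhere (T: 8>-3, M: 8>0, B: 9>1).
Nothing dominates s2: s1 at T (8>-3); s3 at T (8>0).
s3 is strictly dominated by s2 (T: 8>0, M: 8>1, B: 9>4).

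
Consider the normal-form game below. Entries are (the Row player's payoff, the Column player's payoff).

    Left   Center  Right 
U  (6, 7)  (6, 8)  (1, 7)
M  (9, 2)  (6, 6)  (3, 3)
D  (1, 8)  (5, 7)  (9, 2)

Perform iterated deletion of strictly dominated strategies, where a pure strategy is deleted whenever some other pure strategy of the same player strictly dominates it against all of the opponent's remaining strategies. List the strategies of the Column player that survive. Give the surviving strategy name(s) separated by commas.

Center

The Column player's strategy Right is strictly dominated by Center (U: 8>7, M: 6>3, D: 7>2) and is removed.
Row D is eliminated: U beats it against every remaining column (Left: 6>1, Center: 6>5).
For the Column player, Center strictly dominates Left on the remaining rows (U: 8>7, M: 6>2); eliminate Left.
Among the remaining strategies, none is strictly dominated by another pure strategy of the same player, so the elimination stops.
Surviving strategies — the Row player: {U, M}; the Column player: {Center}.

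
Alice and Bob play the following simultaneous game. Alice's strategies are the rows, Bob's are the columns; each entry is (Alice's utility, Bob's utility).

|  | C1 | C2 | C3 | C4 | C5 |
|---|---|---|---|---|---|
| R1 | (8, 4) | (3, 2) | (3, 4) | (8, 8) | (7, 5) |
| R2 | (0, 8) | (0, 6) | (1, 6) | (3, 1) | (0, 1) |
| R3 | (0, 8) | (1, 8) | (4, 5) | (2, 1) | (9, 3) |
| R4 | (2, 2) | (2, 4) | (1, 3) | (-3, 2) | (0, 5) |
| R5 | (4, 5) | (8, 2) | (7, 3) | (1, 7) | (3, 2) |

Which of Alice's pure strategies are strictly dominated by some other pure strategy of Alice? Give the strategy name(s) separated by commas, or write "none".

R1 is not dominated — it holds its own against R2 at C1 (8>0); R3 at C1 (8>0); R4 at C1 (8>2); R5 at C1 (8>4).
R2: dominated, since R1 does at least as well everywhere (C1: 8>0, C2: 3>0, C3: 3>1, C4: 8>3, C5: 7>0).
Nothing dominates R3: R1 at C3 (4>3); R2 at C1 (0=0); R4 at C3 (4>1); R5 at C4 (2>1).
R4: dominated, since R1 does at least as well everywhere (C1: 8>2, C2: 3>2, C3: 3>1, C4: 8>-3, C5: 7>0).
Nothing dominates R5: R1 at C2 (8>3); R2 at C1 (4>0); R3 at C1 (4>0); R4 at C1 (4>2).

R2, R4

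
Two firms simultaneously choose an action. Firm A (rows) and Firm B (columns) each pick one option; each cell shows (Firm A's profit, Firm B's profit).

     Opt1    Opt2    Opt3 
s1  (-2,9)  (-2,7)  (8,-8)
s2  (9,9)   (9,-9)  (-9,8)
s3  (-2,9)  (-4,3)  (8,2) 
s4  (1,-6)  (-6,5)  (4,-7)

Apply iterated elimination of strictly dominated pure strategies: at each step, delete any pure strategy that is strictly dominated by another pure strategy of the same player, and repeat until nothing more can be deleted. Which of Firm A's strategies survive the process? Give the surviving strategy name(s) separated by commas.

Firm B's strategy Opt3 is strictly dominated by Opt1 (s1: 9>-8, s2: 9>8, s3: 9>2, s4: -6>-7) and is removed.
Row s1 is eliminated: s2 beats it against every remaining column (Opt1: 9>-2, Opt2: 9>-2).
Row s3 is eliminated: s2 beats it against every remaining column (Opt1: 9>-2, Opt2: 9>-4).
Row s4 is eliminated: s2 beats it against every remaining column (Opt1: 9>1, Opt2: 9>-6).
Firm B's strategy Opt2 is strictly dominated by Opt1 (s2: 9>-9) and is removed.
Among the remaining strategies, none is strictly dominated by another pure strategy of the same player, so the elimination stops.
Surviving strategies — Firm A: {s2}; Firm B: {Opt1}.

s2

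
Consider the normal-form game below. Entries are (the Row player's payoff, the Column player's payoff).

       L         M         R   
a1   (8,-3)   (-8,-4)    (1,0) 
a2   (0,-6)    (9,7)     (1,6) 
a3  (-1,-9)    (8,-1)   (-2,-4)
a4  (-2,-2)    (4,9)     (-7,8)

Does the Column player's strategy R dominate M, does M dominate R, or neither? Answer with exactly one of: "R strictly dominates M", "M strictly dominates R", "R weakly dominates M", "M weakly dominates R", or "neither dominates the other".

R's payoffs vs M's, by the Row player's action — a1: 0>-4, a2: 6<7, a3: -4<-1, a4: 8<9.
R does better at a1 but worse at a2, a3, a4; neither strategy dominates the other.

neither dominates the other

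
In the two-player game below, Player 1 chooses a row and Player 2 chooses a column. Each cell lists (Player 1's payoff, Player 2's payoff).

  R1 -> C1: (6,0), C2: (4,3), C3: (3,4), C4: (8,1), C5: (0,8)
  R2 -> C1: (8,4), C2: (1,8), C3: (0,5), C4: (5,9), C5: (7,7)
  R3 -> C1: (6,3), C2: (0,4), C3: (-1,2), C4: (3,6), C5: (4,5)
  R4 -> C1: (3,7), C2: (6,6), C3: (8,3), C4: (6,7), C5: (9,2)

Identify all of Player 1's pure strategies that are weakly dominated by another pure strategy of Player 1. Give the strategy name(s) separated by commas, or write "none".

R3

R1 is not dominated — it holds its own against R2 at C2 (4>1); R3 at C2 (4>0); R4 at C1 (6>3).
R2: no other strategy beats it everywhere (R1 at C1 (8>6); R3 at C1 (8>6); R4 at C1 (8>3)).
R2 weakly dominates R3 — C1: 8>6, C2: 1>0, C3: 0>-1, C4: 5>3, C5: 7>4.
Nothing dominates R4: R1 at C2 (6>4); R2 at C2 (6>1); R3 at C2 (6>0).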